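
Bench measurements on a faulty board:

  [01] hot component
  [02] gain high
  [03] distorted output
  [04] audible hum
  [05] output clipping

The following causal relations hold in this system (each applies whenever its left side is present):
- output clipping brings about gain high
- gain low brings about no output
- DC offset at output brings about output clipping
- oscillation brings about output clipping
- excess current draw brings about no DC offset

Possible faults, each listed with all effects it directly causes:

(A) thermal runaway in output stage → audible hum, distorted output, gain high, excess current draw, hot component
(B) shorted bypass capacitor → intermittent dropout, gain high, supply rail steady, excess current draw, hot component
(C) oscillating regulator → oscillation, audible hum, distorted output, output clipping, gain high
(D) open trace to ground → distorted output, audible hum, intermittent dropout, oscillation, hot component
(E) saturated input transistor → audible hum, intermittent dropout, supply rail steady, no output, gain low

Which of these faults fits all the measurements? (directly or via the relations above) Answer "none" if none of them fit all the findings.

D

Checking each candidate against the observations:
(A) thermal runaway in output stage — does not account for output clipping
(B) shorted bypass capacitor — does not account for distorted output, audible hum, output clipping
(C) oscillating regulator — hot component miss; gain high match; distorted output match; audible hum match; output clipping match
(D) open trace to ground — hot component match; gain high match (through oscillation → output clipping → gain high); distorted output match; audible hum match; output clipping match (through oscillation → output clipping)
(E) saturated input transistor — hot component miss; gain high miss; distorted output miss; audible hum match; output clipping miss
(D) alone accounts for all the evidence.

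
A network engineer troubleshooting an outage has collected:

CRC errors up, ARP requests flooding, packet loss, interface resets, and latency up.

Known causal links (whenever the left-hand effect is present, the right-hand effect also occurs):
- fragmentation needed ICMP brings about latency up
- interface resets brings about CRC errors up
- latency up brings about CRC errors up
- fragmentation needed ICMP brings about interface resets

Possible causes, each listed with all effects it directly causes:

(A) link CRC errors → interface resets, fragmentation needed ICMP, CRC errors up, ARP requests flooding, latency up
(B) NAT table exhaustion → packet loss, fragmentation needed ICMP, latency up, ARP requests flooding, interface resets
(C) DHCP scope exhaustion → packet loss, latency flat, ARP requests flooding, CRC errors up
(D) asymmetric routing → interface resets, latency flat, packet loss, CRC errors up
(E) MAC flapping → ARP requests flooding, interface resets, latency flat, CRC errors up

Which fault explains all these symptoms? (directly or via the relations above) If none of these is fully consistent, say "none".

Testing each hypothesis:
(A) link CRC errors — CRC errors up match; ARP requests flooding match; packet loss miss; interface resets match; latency up match
(B) NAT table exhaustion — CRC errors up match (by interface resets → CRC errors up); ARP requests flooding match; packet loss match; interface resets match; latency up match
(C) DHCP scope exhaustion — fails on interface resets, latency up (predicts latency flat, not latency up)
(D) asymmetric routing — CRC errors up match; ARP requests flooding miss; packet loss match; interface resets match; latency up miss
(E) MAC flapping — fails on packet loss, latency up (predicts latency flat, not latency up)
Only (B) is consistent with every observation.

B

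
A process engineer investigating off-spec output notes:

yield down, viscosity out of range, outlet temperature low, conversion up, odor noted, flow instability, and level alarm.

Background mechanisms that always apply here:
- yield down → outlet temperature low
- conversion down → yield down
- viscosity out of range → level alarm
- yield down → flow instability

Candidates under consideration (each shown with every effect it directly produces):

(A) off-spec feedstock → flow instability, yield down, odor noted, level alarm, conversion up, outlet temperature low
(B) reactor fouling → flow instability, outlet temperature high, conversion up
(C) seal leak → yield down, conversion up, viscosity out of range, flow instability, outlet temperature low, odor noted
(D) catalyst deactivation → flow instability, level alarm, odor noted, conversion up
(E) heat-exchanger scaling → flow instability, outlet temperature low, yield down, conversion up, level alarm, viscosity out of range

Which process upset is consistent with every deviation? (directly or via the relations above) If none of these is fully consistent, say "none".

Per-candidate check:
(A) off-spec feedstock — yield down ✓; viscosity out of range ✗; outlet temperature low ✓; conversion up ✓; odor noted ✓; flow instability ✓; level alarm ✓
(B) reactor fouling — yield down ✗; viscosity out of range ✗; outlet temperature low ✗; conversion up ✓; odor noted ✗; flow instability ✓; level alarm ✗
(C) seal leak — yield down ✓; viscosity out of range ✓; outlet temperature low ✓; conversion up ✓; odor noted ✓; flow instability ✓; level alarm ✓ (via viscosity out of range → level alarm)
(D) catalyst deactivation — yield down ✗; viscosity out of range ✗; outlet temperature low ✗; conversion up ✓; odor noted ✓; flow instability ✓; level alarm ✓
(E) heat-exchanger scaling — does not account for odor noted
Only (C) is consistent with every observation.

C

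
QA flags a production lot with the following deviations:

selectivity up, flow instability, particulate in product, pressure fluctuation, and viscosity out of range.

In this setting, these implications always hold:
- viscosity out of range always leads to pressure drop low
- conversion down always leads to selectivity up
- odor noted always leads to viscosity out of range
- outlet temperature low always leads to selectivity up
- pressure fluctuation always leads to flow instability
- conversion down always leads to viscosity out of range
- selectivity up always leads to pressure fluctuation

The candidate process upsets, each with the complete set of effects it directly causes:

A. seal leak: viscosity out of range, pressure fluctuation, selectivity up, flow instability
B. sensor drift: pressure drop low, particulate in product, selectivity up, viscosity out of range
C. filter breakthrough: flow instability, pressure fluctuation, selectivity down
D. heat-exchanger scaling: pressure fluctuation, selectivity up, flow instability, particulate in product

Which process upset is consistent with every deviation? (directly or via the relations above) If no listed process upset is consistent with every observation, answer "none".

B

Per-candidate check:
(A) seal leak — selectivity up match; flow instability match; particulate in product miss; pressure fluctuation match; viscosity out of range match
(B) sensor drift — accounts for every observation (flow instability by selectivity up → pressure fluctuation → flow instability)
(C) filter breakthrough — selectivity up miss; flow instability match; particulate in product miss; pressure fluctuation match; viscosity out of range miss
(D) heat-exchanger scaling — does not account for viscosity out of range
(B) is the only candidate with no mismatches.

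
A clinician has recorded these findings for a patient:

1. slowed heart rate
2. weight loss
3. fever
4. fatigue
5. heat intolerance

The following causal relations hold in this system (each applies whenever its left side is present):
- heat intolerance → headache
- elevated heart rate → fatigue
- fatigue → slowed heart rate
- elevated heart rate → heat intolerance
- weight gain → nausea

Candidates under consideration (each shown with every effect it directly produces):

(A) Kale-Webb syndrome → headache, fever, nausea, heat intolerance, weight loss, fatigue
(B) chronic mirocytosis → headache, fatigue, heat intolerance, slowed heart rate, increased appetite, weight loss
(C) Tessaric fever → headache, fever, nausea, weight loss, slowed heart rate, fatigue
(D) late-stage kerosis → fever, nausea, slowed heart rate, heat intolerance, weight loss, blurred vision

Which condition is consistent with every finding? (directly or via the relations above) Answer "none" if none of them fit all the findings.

Checking each candidate against the observations:
(A) Kale-Webb syndrome — slowed heart rate yes (via fatigue → slowed heart rate); weight loss yes; fever yes; fatigue yes; heat intolerance yes
(B) chronic mirocytosis — slowed heart rate yes; weight loss yes; fever NO; fatigue yes; heat intolerance yes
(C) Tessaric fever — slowed heart rate yes; weight loss yes; fever yes; fatigue yes; heat intolerance NO
(D) late-stage kerosis — slowed heart rate yes; weight loss yes; fever yes; fatigue NO; heat intolerance yes
(A) alone accounts for all the evidence.

A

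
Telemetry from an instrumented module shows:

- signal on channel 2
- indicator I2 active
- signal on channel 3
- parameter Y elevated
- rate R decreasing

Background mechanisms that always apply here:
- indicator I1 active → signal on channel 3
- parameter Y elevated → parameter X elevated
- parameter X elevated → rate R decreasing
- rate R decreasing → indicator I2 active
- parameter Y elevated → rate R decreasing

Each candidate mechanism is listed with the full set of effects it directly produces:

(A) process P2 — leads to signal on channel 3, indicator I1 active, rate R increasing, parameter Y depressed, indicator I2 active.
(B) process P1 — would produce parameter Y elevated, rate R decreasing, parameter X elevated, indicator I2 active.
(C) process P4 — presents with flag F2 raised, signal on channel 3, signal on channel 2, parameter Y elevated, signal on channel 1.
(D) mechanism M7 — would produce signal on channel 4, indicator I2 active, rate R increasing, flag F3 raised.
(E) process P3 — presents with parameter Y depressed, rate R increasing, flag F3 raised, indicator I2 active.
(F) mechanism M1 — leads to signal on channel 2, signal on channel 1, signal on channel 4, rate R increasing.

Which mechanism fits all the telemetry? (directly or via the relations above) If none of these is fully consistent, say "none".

C

For each candidate, compare predicted effects to what was observed:
(A) process P2 — fails on signal on channel 2, parameter Y elevated, rate R decreasing (predicts parameter Y depressed, not parameter Y elevated; predicts rate R increasing, not rate R decreasing)
(B) process P1 — signal on channel 2 -; indicator I2 active +; signal on channel 3 -; parameter Y elevated +; rate R decreasing +
(C) process P4 — signal on channel 2 +; indicator I2 active + (via parameter Y elevated → rate R decreasing → indicator I2 active); signal on channel 3 +; parameter Y elevated +; rate R decreasing + (via parameter Y elevated → rate R decreasing)
(D) mechanism M7 — fails on signal on channel 2, signal on channel 3, parameter Y elevated, rate R decreasing (predicts rate R increasing, not rate R decreasing)
(E) process P3 — fails on signal on channel 2, signal on channel 3, parameter Y elevated, rate R decreasing (predicts parameter Y depressed, not parameter Y elevated; predicts rate R increasing, not rate R decreasing)
(F) mechanism M1 — signal on channel 2 +; indicator I2 active -; signal on channel 3 -; parameter Y elevated -; rate R decreasing -
(C) alone accounts for all the evidence.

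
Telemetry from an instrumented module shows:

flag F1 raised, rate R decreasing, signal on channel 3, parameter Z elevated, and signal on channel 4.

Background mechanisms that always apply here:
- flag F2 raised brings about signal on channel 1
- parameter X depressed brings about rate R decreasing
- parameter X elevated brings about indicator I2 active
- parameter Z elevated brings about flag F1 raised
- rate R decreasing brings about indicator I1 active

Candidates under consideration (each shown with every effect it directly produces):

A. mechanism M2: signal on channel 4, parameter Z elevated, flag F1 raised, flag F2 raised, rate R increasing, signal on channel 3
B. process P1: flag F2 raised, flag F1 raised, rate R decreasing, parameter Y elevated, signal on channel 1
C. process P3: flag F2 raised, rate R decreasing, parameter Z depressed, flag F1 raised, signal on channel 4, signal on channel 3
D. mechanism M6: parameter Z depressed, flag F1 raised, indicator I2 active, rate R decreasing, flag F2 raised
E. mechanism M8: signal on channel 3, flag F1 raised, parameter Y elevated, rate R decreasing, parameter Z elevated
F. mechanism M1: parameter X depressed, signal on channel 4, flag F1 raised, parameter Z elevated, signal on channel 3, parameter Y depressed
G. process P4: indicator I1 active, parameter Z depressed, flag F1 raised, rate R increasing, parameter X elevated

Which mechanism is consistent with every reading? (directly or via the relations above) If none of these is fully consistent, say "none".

F

Per-candidate check:
(A) mechanism M2 — flag F1 raised +; rate R decreasing -; signal on channel 3 +; parameter Z elevated +; signal on channel 4 +
(B) process P1 — does not account for signal on channel 3, parameter Z elevated, signal on channel 4
(C) process P3 — flag F1 raised +; rate R decreasing +; signal on channel 3 +; parameter Z elevated -; signal on channel 4 +
(D) mechanism M6 — fails on signal on channel 3, parameter Z elevated, signal on channel 4 (predicts parameter Z depressed, not parameter Z elevated)
(E) mechanism M8 — flag F1 raised +; rate R decreasing +; signal on channel 3 +; parameter Z elevated +; signal on channel 4 -
(F) mechanism M1 — flag F1 raised +; rate R decreasing + (via parameter X depressed → rate R decreasing); signal on channel 3 +; parameter Z elevated +; signal on channel 4 +
(G) process P4 — fails on rate R decreasing, signal on channel 3, parameter Z elevated, signal on channel 4 (predicts rate R increasing, not rate R decreasing; predicts parameter Z depressed, not parameter Z elevated)
Only (F) is consistent with every observation.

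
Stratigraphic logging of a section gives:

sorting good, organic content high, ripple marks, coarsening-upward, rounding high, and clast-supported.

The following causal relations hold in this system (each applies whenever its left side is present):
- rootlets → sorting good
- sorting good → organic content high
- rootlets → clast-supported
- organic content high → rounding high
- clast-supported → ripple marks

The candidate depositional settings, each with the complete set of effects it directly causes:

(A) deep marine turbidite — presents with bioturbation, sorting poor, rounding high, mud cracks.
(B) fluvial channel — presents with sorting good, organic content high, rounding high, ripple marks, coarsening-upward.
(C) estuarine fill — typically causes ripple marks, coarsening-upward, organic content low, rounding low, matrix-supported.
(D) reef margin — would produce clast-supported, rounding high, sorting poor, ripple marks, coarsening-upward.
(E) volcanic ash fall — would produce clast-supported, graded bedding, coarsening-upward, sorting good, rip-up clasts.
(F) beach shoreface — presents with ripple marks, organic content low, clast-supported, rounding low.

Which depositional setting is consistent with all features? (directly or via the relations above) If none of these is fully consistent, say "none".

E

Testing each hypothesis:
(A) deep marine turbidite — fails on sorting good, organic content high, ripple marks, coarsening-upward, clast-supported (predicts sorting poor, not sorting good)
(B) fluvial channel — sorting good ✓; organic content high ✓; ripple marks ✓; coarsening-upward ✓; rounding high ✓; clast-supported ✗
(C) estuarine fill — sorting good ✗; organic content high ✗; ripple marks ✓; coarsening-upward ✓; rounding high ✗; clast-supported ✗
(D) reef margin — fails on sorting good, organic content high (predicts sorting poor, not sorting good)
(E) volcanic ash fall — sorting good ✓; organic content high ✓ (through sorting good → organic content high); ripple marks ✓ (through clast-supported → ripple marks); coarsening-upward ✓; rounding high ✓ (through sorting good → organic content high → rounding high); clast-supported ✓
(F) beach shoreface — fails on sorting good, organic content high, coarsening-upward, rounding high (predicts organic content low, not organic content high; predicts rounding low, not rounding high)
(E) alone accounts for all the evidence.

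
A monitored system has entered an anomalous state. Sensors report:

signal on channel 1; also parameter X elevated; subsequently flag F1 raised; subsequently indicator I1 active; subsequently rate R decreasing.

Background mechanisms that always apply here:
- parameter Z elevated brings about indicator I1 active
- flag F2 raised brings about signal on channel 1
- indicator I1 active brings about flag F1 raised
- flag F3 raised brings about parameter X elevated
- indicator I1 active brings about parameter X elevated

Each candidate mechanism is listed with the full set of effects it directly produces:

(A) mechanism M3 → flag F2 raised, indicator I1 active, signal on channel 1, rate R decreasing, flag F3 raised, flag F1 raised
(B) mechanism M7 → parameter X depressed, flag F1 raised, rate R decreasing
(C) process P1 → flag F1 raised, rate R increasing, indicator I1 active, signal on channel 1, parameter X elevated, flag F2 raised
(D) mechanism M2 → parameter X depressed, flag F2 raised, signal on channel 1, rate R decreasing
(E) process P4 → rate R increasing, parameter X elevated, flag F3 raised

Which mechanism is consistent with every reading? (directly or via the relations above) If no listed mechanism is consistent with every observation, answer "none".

Per-candidate check:
(A) mechanism M3 — signal on channel 1 ✓; parameter X elevated ✓ (by indicator I1 active → parameter X elevated); flag F1 raised ✓; indicator I1 active ✓; rate R decreasing ✓
(B) mechanism M7 — signal on channel 1 ✗; parameter X elevated ✗; flag F1 raised ✓; indicator I1 active ✗; rate R decreasing ✓
(C) process P1 — signal on channel 1 ✓; parameter X elevated ✓; flag F1 raised ✓; indicator I1 active ✓; rate R decreasing ✗
(D) mechanism M2 — fails on parameter X elevated, flag F1 raised, indicator I1 active (predicts parameter X depressed, not parameter X elevated)
(E) process P4 — signal on channel 1 ✗; parameter X elevated ✓; flag F1 raised ✗; indicator I1 active ✗; rate R decreasing ✗
Only (A) is consistent with every observation.

A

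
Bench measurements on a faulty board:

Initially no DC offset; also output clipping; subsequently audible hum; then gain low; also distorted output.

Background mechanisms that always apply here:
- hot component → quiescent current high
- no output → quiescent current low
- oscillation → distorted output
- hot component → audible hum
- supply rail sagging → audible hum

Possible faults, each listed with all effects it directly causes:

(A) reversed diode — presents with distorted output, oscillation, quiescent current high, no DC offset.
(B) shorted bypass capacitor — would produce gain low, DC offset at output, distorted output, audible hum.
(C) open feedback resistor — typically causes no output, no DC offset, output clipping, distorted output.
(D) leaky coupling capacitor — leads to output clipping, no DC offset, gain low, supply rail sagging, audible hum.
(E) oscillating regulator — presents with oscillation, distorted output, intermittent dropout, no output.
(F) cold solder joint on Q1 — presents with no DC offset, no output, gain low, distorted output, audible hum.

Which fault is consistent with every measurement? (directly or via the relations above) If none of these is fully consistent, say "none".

none

Per-candidate check:
(A) reversed diode — no DC offset +; output clipping -; audible hum -; gain low -; distorted output +
(B) shorted bypass capacitor — no DC offset -; output clipping -; audible hum +; gain low +; distorted output +
(C) open feedback resistor — no DC offset +; output clipping +; audible hum -; gain low -; distorted output +
(D) leaky coupling capacitor — does not account for distorted output
(E) oscillating regulator — does not account for no DC offset, output clipping, audible hum, gain low
(F) cold solder joint on Q1 — does not account for output clipping
None of the listed candidates fits everything.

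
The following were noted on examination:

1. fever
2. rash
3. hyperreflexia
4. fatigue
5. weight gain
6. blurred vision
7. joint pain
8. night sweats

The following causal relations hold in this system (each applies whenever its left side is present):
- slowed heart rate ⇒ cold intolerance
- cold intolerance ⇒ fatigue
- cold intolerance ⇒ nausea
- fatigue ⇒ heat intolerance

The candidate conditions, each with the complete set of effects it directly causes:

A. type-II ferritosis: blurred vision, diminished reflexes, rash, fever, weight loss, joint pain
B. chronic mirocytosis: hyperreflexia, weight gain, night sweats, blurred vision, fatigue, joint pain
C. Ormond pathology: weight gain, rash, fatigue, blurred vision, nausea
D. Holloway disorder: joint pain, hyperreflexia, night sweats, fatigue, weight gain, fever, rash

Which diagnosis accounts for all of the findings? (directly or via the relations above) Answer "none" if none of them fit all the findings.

Checking each candidate against the observations:
(A) type-II ferritosis — fever match; rash match; hyperreflexia miss; fatigue miss; weight gain miss; blurred vision match; joint pain match; night sweats miss
(B) chronic mirocytosis — fever miss; rash miss; hyperreflexia match; fatigue match; weight gain match; blurred vision match; joint pain match; night sweats match
(C) Ormond pathology — does not account for fever, hyperreflexia, joint pain, night sweats
(D) Holloway disorder — fever match; rash match; hyperreflexia match; fatigue match; weight gain match; blurred vision miss; joint pain match; night sweats match
None of the listed candidates fits everything.

none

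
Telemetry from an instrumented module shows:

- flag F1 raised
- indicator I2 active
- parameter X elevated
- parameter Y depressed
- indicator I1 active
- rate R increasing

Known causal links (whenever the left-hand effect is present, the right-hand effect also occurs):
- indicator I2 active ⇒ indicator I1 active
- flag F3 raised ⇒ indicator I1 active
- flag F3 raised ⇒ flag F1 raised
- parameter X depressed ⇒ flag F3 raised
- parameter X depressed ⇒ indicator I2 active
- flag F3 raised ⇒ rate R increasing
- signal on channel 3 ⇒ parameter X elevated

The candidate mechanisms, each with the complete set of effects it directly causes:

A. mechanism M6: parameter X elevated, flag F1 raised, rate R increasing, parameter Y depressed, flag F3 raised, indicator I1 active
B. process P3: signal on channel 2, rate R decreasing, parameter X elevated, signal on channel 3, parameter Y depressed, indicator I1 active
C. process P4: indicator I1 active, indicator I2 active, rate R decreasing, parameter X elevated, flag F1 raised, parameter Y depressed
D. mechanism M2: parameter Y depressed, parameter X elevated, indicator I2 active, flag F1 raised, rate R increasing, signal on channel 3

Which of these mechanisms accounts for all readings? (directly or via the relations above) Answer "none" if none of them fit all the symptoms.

Checking each candidate against the observations:
(A) mechanism M6 — does not account for indicator I2 active
(B) process P3 — fails on flag F1 raised, indicator I2 active, rate R increasing (predicts rate R decreasing, not rate R increasing)
(C) process P4 — flag F1 raised yes; indicator I2 active yes; parameter X elevated yes; parameter Y depressed yes; indicator I1 active yes; rate R increasing NO
(D) mechanism M2 — accounts for every observation (indicator I1 active by indicator I2 active → indicator I1 active)
Only (D) is consistent with every observation.

D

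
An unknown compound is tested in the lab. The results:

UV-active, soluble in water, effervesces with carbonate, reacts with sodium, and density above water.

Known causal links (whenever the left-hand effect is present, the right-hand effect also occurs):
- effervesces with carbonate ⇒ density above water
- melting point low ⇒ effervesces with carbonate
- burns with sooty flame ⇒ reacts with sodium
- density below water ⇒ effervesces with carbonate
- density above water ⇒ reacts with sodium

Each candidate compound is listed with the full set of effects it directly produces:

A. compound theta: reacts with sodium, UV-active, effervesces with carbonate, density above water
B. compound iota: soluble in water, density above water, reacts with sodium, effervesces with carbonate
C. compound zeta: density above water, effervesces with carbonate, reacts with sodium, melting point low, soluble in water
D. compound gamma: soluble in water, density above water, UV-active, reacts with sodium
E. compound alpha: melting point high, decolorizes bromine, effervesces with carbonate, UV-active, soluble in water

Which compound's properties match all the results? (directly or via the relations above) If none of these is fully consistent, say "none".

E

For each candidate, compare predicted effects to what was observed:
(A) compound theta — UV-active +; soluble in water -; effervesces with carbonate +; reacts with sodium +; density above water +
(B) compound iota — does not account for UV-active
(C) compound zeta — UV-active -; soluble in water +; effervesces with carbonate +; reacts with sodium +; density above water +
(D) compound gamma — does not account for effervesces with carbonate
(E) compound alpha — UV-active +; soluble in water +; effervesces with carbonate +; reacts with sodium + (via effervesces with carbonate → density above water → reacts with sodium); density above water + (via effervesces with carbonate → density above water)
(E) is the only candidate with no mismatches.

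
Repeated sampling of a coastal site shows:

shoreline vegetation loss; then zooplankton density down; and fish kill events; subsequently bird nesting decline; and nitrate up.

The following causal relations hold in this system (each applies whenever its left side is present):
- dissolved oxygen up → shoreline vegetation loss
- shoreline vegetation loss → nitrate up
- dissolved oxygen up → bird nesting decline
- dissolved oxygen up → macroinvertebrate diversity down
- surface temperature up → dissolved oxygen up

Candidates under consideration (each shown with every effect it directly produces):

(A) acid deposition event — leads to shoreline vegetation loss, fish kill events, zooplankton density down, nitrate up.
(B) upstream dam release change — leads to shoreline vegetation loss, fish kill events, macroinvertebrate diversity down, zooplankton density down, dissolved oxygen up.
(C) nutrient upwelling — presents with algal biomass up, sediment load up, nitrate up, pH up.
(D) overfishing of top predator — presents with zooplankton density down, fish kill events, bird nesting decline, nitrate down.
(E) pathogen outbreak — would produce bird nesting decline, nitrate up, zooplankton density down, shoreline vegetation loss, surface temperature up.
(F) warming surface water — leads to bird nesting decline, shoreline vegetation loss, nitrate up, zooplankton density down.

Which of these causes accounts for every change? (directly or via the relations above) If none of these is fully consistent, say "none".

B

Checking each candidate against the observations:
(A) acid deposition event — shoreline vegetation loss yes; zooplankton density down yes; fish kill events yes; bird nesting decline NO; nitrate up yes
(B) upstream dam release change — shoreline vegetation loss yes; zooplankton density down yes; fish kill events yes; bird nesting decline yes (through dissolved oxygen up → bird nesting decline); nitrate up yes (through shoreline vegetation loss → nitrate up)
(C) nutrient upwelling — does not account for shoreline vegetation loss, zooplankton density down, fish kill events, bird nesting decline
(D) overfishing of top predator — shoreline vegetation loss NO; zooplankton density down yes; fish kill events yes; bird nesting decline yes; nitrate up NO
(E) pathogen outbreak — does not account for fish kill events
(F) warming surface water — does not account for fish kill events
Only (B) is consistent with every observation.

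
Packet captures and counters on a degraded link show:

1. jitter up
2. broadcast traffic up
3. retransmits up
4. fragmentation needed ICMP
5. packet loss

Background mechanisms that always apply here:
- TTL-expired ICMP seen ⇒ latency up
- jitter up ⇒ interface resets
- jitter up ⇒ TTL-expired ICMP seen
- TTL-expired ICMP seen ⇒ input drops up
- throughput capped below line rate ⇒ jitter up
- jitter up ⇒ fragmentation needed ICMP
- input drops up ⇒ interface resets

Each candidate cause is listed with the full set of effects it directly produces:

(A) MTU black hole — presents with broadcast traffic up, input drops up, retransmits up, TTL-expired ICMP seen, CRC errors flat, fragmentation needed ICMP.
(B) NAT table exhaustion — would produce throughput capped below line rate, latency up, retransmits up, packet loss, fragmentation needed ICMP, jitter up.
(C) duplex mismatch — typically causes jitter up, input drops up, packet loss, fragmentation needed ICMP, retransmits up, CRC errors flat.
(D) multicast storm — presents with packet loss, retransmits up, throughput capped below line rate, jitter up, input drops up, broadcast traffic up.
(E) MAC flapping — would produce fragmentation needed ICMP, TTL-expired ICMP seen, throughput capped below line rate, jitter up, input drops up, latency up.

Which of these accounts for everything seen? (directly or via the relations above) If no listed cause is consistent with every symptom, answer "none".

D

Per-candidate check:
(A) MTU black hole — does not account for jitter up, packet loss
(B) NAT table exhaustion — does not account for broadcast traffic up
(C) duplex mismatch — jitter up ✓; broadcast traffic up ✗; retransmits up ✓; fragmentation needed ICMP ✓; packet loss ✓
(D) multicast storm — jitter up ✓; broadcast traffic up ✓; retransmits up ✓; fragmentation needed ICMP ✓ (by jitter up → fragmentation needed ICMP); packet loss ✓
(E) MAC flapping — does not account for broadcast traffic up, retransmits up, packet loss
(D) alone accounts for all the evidence.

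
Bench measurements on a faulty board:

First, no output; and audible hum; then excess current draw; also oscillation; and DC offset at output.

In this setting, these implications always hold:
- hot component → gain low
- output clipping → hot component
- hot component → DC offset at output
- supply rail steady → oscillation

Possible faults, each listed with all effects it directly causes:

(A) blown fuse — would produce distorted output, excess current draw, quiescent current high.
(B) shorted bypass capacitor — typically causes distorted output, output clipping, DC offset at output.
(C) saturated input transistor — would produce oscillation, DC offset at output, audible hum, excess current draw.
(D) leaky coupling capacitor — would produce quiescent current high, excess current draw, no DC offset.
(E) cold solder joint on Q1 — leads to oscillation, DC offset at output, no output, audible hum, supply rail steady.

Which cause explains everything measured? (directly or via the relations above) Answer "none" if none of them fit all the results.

none

Per-candidate check:
(A) blown fuse — no output NO; audible hum NO; excess current draw yes; oscillation NO; DC offset at output NO
(B) shorted bypass capacitor — does not account for no output, audible hum, excess current draw, oscillation
(C) saturated input transistor — does not account for no output
(D) leaky coupling capacitor — no output NO; audible hum NO; excess current draw yes; oscillation NO; DC offset at output NO
(E) cold solder joint on Q1 — does not account for excess current draw
None of the listed candidates fits everything.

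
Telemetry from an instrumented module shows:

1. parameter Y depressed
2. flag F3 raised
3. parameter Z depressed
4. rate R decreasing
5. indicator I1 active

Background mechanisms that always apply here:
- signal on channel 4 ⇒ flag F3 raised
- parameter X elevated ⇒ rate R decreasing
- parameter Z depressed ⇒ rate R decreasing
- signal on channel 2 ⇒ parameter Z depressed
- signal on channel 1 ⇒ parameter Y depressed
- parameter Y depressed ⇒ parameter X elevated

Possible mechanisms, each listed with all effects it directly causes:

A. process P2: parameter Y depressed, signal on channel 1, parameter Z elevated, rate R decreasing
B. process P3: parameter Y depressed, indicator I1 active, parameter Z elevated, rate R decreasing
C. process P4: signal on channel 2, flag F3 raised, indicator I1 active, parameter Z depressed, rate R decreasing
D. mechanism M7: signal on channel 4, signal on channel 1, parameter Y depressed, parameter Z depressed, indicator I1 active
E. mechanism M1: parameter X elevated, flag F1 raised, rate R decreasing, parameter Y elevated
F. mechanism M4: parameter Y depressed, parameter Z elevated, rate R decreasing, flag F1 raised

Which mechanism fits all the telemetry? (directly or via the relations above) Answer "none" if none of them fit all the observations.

D

Per-candidate check:
(A) process P2 — fails on flag F3 raised, parameter Z depressed, indicator I1 active (predicts parameter Z elevated, not parameter Z depressed)
(B) process P3 — parameter Y depressed +; flag F3 raised -; parameter Z depressed -; rate R decreasing +; indicator I1 active +
(C) process P4 — parameter Y depressed -; flag F3 raised +; parameter Z depressed +; rate R decreasing +; indicator I1 active +
(D) mechanism M7 — accounts for every observation (flag F3 raised via signal on channel 4 → flag F3 raised)
(E) mechanism M1 — fails on parameter Y depressed, flag F3 raised, parameter Z depressed, indicator I1 active (predicts parameter Y elevated, not parameter Y depressed)
(F) mechanism M4 — fails on flag F3 raised, parameter Z depressed, indicator I1 active (predicts parameter Z elevated, not parameter Z depressed)
(D) alone accounts for all the evidence.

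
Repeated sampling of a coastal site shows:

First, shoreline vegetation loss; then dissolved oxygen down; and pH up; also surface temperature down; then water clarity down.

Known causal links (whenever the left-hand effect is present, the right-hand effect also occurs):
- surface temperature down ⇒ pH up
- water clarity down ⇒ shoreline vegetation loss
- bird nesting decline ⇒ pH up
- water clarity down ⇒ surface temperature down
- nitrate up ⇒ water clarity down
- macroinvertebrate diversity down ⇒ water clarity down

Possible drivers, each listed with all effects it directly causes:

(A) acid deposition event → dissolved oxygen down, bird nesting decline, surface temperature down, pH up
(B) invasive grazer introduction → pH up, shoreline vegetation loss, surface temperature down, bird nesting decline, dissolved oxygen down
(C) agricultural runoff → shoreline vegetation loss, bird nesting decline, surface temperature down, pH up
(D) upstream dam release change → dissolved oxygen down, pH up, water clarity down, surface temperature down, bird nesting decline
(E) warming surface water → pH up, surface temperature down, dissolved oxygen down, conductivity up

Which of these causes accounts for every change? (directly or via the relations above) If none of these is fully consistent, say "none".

Per-candidate check:
(A) acid deposition event — shoreline vegetation loss NO; dissolved oxygen down yes; pH up yes; surface temperature down yes; water clarity down NO
(B) invasive grazer introduction — shoreline vegetation loss yes; dissolved oxygen down yes; pH up yes; surface temperature down yes; water clarity down NO
(C) agricultural runoff — shoreline vegetation loss yes; dissolved oxygen down NO; pH up yes; surface temperature down yes; water clarity down NO
(D) upstream dam release change — accounts for every observation (shoreline vegetation loss by water clarity down → shoreline vegetation loss)
(E) warming surface water — does not account for shoreline vegetation loss, water clarity down
Only (D) is consistent with every observation.

D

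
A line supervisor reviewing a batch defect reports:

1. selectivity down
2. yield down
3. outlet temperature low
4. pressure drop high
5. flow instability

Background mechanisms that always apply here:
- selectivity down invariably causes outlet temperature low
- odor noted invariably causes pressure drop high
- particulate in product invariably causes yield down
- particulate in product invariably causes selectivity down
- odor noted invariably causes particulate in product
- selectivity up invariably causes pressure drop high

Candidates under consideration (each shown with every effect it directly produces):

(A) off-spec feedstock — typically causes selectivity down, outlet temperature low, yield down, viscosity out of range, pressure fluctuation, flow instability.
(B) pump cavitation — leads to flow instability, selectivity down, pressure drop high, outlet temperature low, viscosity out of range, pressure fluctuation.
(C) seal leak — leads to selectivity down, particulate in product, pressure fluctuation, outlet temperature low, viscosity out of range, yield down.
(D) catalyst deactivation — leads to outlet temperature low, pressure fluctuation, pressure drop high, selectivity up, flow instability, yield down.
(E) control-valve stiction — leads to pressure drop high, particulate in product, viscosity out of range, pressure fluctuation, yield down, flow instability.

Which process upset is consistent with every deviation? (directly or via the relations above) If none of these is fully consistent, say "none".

E

Checking each candidate against the observations:
(A) off-spec feedstock — does not account for pressure drop high
(B) pump cavitation — selectivity down ✓; yield down ✗; outlet temperature low ✓; pressure drop high ✓; flow instability ✓
(C) seal leak — selectivity down ✓; yield down ✓; outlet temperature low ✓; pressure drop high ✗; flow instability ✗
(D) catalyst deactivation — selectivity down ✗; yield down ✓; outlet temperature low ✓; pressure drop high ✓; flow instability ✓
(E) control-valve stiction — selectivity down ✓ (via particulate in product → selectivity down); yield down ✓; outlet temperature low ✓ (via particulate in product → selectivity down → outlet temperature low); pressure drop high ✓; flow instability ✓
(E) alone accounts for all the evidence.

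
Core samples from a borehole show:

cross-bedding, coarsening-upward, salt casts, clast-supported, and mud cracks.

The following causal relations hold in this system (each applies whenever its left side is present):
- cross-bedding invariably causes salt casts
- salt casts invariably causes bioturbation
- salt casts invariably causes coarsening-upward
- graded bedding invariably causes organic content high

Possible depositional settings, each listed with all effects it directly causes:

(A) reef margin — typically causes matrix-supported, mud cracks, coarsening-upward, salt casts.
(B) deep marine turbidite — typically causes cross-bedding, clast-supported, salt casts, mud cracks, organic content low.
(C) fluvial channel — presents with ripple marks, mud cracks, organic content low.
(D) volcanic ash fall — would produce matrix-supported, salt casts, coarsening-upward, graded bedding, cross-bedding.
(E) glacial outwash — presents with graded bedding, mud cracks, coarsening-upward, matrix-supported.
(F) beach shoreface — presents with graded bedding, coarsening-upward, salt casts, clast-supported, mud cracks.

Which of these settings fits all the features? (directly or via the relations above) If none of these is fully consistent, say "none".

Checking each candidate against the observations:
(A) reef margin — fails on cross-bedding, clast-supported (predicts matrix-supported, not clast-supported)
(B) deep marine turbidite — cross-bedding yes; coarsening-upward yes (via salt casts → coarsening-upward); salt casts yes; clast-supported yes; mud cracks yes
(C) fluvial channel — does not account for cross-bedding, coarsening-upward, salt casts, clast-supported
(D) volcanic ash fall — cross-bedding yes; coarsening-upward yes; salt casts yes; clast-supported NO; mud cracks NO
(E) glacial outwash — cross-bedding NO; coarsening-upward yes; salt casts NO; clast-supported NO; mud cracks yes
(F) beach shoreface — cross-bedding NO; coarsening-upward yes; salt casts yes; clast-supported yes; mud cracks yes
(B) is the only candidate with no mismatches.

B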